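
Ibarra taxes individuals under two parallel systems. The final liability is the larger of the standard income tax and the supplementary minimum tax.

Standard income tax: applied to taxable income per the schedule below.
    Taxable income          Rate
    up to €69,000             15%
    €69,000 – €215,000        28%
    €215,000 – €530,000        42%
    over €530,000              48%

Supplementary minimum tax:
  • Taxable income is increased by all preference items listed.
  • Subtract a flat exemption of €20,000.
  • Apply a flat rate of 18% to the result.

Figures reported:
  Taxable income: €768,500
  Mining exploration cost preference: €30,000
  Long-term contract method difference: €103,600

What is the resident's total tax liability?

€298,010

Supplementary minimum tax:
  Adjusted income: €768,500 + €30,000 + €103,600 = €902,100
  Less exemption €20,000 → base €882,100
  €882,100 × 18% = €158,778

Standard income tax:
  €69,000 × 15% = €10,350
  €146,000 × 28% = €40,880
  €315,000 × 42% = €132,300
  €238,500 × 48% = €114,480
  → €298,010

€298,010 > €158,778, so the standard income tax governs.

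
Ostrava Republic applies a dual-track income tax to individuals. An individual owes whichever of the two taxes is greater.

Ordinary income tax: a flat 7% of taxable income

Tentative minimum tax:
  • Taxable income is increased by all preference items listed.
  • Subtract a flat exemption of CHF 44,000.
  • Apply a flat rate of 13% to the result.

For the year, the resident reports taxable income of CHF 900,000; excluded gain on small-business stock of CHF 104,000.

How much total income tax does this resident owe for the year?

Tentative minimum tax:
  Adjusted income: CHF 900,000 + CHF 104,000 = CHF 1,004,000
  Less exemption CHF 44,000 → base CHF 960,000
  CHF 960,000 × 13% = CHF 124,800

Ordinary income tax:
  CHF 900,000 × 7% = CHF 63,000

CHF 124,800 > CHF 63,000, so the tentative minimum tax is the binding amount.

CHF 124,800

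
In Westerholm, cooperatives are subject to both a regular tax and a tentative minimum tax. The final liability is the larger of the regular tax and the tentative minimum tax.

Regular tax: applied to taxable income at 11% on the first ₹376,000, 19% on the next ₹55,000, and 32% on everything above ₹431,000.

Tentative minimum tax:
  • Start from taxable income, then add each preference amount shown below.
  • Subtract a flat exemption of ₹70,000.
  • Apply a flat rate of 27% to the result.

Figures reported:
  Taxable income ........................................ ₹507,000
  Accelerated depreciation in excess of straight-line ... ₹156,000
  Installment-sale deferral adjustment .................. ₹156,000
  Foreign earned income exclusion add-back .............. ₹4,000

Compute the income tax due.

Regular tax:
  ₹376,000 × 11% = ₹41,360
  ₹55,000 × 19% = ₹10,450
  ₹76,000 × 32% = ₹24,320
  → ₹76,130

Tentative minimum tax:
  Adjusted income: ₹507,000 + ₹156,000 + ₹156,000 + ₹4,000 = ₹823,000
  Less exemption ₹70,000 → base ₹753,000
  ₹753,000 × 27% = ₹203,310

₹203,310 > ₹76,130, so the tentative minimum tax is the binding amount.

₹203,310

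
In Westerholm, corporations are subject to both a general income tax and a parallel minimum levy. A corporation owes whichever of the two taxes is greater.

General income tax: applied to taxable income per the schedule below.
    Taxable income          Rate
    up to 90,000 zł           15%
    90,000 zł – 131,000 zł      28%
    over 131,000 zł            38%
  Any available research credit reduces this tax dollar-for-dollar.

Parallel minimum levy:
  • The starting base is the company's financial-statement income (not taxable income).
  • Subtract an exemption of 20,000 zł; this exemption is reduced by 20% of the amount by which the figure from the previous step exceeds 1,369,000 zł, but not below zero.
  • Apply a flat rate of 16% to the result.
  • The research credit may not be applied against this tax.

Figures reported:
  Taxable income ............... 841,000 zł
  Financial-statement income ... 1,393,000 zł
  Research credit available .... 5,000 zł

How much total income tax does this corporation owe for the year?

289,780 zł

General income tax:
  90,000 zł × 15% = 13,500 zł
  41,000 zł × 28% = 11,480 zł
  710,000 zł × 38% = 269,800 zł
  → 294,780 zł
  Less research credit 5,000 zł → 289,780 zł

Parallel minimum levy:
  Base (financial-statement income): 1,393,000 zł
  Exemption: 20,000 zł − 20% × (1,393,000 zł − 1,369,000 zł) = 20,000 zł − 4,800 zł = 15,200 zł
  Base: 1,393,000 zł − 15,200 zł = 1,377,800 zł
  1,377,800 zł × 16% = 220,448 zł

289,780 zł > 220,448 zł, so the general income tax governs.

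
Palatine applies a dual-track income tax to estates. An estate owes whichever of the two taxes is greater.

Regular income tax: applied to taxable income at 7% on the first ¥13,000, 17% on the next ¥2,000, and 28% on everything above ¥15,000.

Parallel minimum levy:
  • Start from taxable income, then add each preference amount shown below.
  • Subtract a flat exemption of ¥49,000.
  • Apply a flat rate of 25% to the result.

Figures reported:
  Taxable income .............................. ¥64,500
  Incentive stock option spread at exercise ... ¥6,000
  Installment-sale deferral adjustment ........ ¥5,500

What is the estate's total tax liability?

Parallel minimum levy:
  Adjusted income: ¥64,500 + ¥6,000 + ¥5,500 = ¥76,000
  Less exemption ¥49,000 → base ¥27,000
  ¥27,000 × 25% = ¥6,750

Regular income tax:
  ¥13,000 × 7% = ¥910
  ¥2,000 × 17% = ¥340
  ¥49,500 × 28% = ¥13,860
  → ¥15,110

¥15,110 > ¥6,750, so the regular income tax governs.

¥15,110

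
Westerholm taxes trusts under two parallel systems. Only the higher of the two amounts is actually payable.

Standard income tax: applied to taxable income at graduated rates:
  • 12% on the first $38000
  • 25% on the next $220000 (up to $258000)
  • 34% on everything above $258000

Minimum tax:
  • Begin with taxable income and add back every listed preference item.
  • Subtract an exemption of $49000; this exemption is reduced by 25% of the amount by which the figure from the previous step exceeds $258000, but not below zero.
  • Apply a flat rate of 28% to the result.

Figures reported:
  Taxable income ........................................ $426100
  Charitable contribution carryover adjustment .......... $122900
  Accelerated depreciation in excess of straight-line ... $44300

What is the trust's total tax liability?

$166124

Standard income tax:
  $38000 × 12% = $4560
  $220000 × 25% = $55000
  $168100 × 34% = $57154
  → $116714

Minimum tax:
  Adjusted income: $426100 + $122900 + $44300 = $593300
  Exemption: 25% × ($593300 − $258000) = $83825 ≥ $49000, so the exemption is fully phased out
  Base: $593300 − $0 = $593300
  $593300 × 28% = $166124

$166124 > $116714, so the minimum tax is the binding amount.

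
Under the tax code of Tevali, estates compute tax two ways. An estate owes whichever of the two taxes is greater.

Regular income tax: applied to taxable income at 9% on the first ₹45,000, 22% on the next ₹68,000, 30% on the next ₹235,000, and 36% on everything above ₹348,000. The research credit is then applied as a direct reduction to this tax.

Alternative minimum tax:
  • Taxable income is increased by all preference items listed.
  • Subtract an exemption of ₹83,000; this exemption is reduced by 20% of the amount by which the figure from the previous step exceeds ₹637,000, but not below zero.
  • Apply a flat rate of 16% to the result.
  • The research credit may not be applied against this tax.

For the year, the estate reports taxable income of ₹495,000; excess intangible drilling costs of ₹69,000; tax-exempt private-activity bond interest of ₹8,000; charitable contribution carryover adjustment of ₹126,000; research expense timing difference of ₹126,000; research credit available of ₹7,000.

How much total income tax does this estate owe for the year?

Alternative minimum tax:
  Adjusted income: ₹495,000 + ₹69,000 + ₹8,000 + ₹126,000 + ₹126,000 = ₹824,000
  Exemption: ₹83,000 − 20% × (₹824,000 − ₹637,000) = ₹83,000 − ₹37,400 = ₹45,600
  Base: ₹824,000 − ₹45,600 = ₹778,400
  ₹778,400 × 16% = ₹124,544

Regular income tax:
  ₹45,000 × 9% = ₹4,050
  ₹68,000 × 22% = ₹14,960
  ₹235,000 × 30% = ₹70,500
  ₹147,000 × 36% = ₹52,920
  → ₹142,430
  Less research credit ₹7,000 → ₹135,430

₹135,430 > ₹124,544, so the regular income tax governs.

₹135,430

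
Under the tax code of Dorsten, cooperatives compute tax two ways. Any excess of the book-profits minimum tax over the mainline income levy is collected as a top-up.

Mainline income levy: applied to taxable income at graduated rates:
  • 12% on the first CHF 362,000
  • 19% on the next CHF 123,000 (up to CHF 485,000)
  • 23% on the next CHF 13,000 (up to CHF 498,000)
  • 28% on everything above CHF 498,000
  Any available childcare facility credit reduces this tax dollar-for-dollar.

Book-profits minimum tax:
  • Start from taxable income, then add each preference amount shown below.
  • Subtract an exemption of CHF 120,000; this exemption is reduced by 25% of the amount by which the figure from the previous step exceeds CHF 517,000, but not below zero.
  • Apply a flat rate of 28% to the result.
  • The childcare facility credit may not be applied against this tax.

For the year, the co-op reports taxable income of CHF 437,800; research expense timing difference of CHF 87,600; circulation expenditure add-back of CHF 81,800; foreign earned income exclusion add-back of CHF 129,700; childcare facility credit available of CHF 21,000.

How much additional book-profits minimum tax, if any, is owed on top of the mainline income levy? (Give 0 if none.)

Mainline income levy:
  CHF 362,000 × 12% = CHF 43,440
  CHF 75,800 × 19% = CHF 14,402
  → CHF 57,842
  Less childcare facility credit CHF 21,000 → CHF 36,842

Book-profits minimum tax:
  Adjusted income: CHF 437,800 + CHF 87,600 + CHF 81,800 + CHF 129,700 = CHF 736,900
  Exemption: CHF 120,000 − 25% × (CHF 736,900 − CHF 517,000) = CHF 120,000 − CHF 54,975 = CHF 65,025
  Base: CHF 736,900 − CHF 65,025 = CHF 671,875
  CHF 671,875 × 28% = CHF 188,125

Excess of book-profits minimum tax over mainline income levy: CHF 188,125 − CHF 36,842 = CHF 151,283.

CHF 151,283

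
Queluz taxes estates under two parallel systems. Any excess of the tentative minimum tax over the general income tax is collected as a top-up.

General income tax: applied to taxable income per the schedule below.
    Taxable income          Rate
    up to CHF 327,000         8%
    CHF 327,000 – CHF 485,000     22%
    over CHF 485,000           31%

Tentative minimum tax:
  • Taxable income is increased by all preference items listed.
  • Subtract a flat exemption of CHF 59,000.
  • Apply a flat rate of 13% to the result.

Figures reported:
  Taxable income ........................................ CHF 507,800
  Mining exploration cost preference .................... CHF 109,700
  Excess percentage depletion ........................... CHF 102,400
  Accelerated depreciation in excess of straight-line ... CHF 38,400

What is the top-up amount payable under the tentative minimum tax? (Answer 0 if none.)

CHF 22,921

General income tax:
  CHF 327,000 × 8% = CHF 26,160
  CHF 158,000 × 22% = CHF 34,760
  CHF 22,800 × 31% = CHF 7,068
  → CHF 67,988

Tentative minimum tax:
  Adjusted income: CHF 507,800 + CHF 109,700 + CHF 102,400 + CHF 38,400 = CHF 758,300
  Less exemption CHF 59,000 → base CHF 699,300
  CHF 699,300 × 13% = CHF 90,909

Excess of tentative minimum tax over general income tax: CHF 90,909 − CHF 67,988 = CHF 22,921.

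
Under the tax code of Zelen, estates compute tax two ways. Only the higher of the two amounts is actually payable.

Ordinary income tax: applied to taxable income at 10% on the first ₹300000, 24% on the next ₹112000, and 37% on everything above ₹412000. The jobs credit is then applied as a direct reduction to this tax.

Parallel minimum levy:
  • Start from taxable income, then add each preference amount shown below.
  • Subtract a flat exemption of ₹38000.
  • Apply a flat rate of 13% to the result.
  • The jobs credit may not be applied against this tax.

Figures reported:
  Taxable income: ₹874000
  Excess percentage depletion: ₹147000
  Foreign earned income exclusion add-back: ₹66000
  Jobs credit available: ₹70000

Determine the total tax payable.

Ordinary income tax:
  ₹300000 × 10% = ₹30000
  ₹112000 × 24% = ₹26880
  ₹462000 × 37% = ₹170940
  → ₹227820
  Less jobs credit ₹70000 → ₹157820

Parallel minimum levy:
  Adjusted income: ₹874000 + ₹147000 + ₹66000 = ₹1087000
  Less exemption ₹38000 → base ₹1049000
  ₹1049000 × 13% = ₹136370

₹157820 > ₹136370, so the ordinary income tax governs.

₹157820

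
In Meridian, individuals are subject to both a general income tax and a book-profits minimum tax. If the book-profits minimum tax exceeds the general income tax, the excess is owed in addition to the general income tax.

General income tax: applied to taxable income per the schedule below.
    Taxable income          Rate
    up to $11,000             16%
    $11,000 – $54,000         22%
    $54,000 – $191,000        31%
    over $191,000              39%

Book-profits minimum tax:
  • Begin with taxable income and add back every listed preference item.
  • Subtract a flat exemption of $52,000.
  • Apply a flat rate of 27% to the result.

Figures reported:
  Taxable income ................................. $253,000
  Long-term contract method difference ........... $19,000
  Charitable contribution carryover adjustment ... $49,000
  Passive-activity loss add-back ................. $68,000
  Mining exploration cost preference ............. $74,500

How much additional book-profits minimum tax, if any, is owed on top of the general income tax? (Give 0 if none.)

$33,235

Book-profits minimum tax:
  Adjusted income: $253,000 + $19,000 + $49,000 + $68,000 + $74,500 = $463,500
  Less exemption $52,000 → base $411,500
  $411,500 × 27% = $111,105

General income tax:
  $11,000 × 16% = $1,760
  $43,000 × 22% = $9,460
  $137,000 × 31% = $42,470
  $62,000 × 39% = $24,180
  → $77,870

Excess of book-profits minimum tax over general income tax: $111,105 − $77,870 = $33,235.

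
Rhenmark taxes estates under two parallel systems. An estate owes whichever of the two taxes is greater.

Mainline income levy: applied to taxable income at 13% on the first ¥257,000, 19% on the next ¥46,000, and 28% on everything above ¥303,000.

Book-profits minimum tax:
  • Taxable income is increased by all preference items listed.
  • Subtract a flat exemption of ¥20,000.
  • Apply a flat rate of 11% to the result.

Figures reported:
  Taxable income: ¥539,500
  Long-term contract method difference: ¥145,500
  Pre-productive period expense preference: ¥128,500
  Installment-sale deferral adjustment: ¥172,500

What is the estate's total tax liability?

Book-profits minimum tax:
  Adjusted income: ¥539,500 + ¥145,500 + ¥128,500 + ¥172,500 = ¥986,000
  Less exemption ¥20,000 → base ¥966,000
  ¥966,000 × 11% = ¥106,260

Mainline income levy:
  ¥257,000 × 13% = ¥33,410
  ¥46,000 × 19% = ¥8,740
  ¥236,500 × 28% = ¥66,220
  → ¥108,370

¥108,370 > ¥106,260, so the mainline income levy governs.

¥108,370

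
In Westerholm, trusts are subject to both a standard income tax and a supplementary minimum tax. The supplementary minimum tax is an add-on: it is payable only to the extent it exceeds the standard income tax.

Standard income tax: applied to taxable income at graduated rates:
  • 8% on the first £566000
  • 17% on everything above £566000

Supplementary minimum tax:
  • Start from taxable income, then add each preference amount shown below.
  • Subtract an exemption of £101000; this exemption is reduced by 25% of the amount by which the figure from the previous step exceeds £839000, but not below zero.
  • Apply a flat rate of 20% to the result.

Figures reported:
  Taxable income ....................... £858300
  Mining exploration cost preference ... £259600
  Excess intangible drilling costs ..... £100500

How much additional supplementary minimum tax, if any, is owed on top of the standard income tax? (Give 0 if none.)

Standard income tax:
  £566000 × 8% = £45280
  £292300 × 17% = £49691
  → £94971

Supplementary minimum tax:
  Adjusted income: £858300 + £259600 + £100500 = £1218400
  Exemption: £101000 − 25% × (£1218400 − £839000) = £101000 − £94850 = £6150
  Base: £1218400 − £6150 = £1212250
  £1212250 × 20% = £242450

Excess of supplementary minimum tax over standard income tax: £242450 − £94971 = £147479.

£147479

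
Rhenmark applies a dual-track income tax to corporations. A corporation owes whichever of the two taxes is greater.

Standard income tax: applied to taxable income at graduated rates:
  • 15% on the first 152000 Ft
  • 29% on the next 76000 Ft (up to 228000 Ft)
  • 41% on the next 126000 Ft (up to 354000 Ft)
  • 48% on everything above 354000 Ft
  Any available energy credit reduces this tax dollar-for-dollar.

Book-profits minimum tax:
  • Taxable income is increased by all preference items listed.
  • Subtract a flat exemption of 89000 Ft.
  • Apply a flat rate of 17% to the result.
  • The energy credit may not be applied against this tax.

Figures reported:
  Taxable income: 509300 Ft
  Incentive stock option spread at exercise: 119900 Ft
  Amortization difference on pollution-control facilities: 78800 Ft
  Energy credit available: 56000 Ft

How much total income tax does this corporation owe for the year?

Book-profits minimum tax:
  Adjusted income: 509300 Ft + 119900 Ft + 78800 Ft = 708000 Ft
  Less exemption 89000 Ft → base 619000 Ft
  619000 Ft × 17% = 105230 Ft

Standard income tax:
  152000 Ft × 15% = 22800 Ft
  76000 Ft × 29% = 22040 Ft
  126000 Ft × 41% = 51660 Ft
  155300 Ft × 48% = 74544 Ft
  → 171044 Ft
  Less energy credit 56000 Ft → 115044 Ft

115044 Ft > 105230 Ft, so the standard income tax governs.

115044 Ft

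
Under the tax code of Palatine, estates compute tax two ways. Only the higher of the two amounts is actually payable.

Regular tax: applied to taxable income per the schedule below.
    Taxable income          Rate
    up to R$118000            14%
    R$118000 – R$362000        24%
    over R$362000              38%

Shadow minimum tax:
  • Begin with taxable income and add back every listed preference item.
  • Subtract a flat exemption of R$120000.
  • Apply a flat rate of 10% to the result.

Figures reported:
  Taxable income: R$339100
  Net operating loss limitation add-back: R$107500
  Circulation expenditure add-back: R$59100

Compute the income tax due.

R$69584

Regular tax:
  R$118000 × 14% = R$16520
  R$221100 × 24% = R$53064
  → R$69584

Shadow minimum tax:
  Adjusted income: R$339100 + R$107500 + R$59100 = R$505700
  Less exemption R$120000 → base R$385700
  R$385700 × 10% = R$38570

R$69584 > R$38570, so the regular tax governs.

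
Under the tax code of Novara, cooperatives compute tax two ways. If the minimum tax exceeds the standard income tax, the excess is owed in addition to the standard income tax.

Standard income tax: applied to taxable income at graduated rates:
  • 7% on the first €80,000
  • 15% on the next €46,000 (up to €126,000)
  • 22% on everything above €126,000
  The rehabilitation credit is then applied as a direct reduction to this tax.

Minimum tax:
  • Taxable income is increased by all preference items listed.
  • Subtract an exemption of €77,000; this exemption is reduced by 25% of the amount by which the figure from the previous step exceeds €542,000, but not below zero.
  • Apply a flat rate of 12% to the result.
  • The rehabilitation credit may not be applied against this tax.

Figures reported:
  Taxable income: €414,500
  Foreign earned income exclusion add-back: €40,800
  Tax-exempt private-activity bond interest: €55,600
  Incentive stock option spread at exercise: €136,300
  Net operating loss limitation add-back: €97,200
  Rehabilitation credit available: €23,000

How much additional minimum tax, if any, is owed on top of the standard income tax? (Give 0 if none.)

€33,190

Minimum tax:
  Adjusted income: €414,500 + €40,800 + €55,600 + €136,300 + €97,200 = €744,400
  Exemption: €77,000 − 25% × (€744,400 − €542,000) = €77,000 − €50,600 = €26,400
  Base: €744,400 − €26,400 = €718,000
  €718,000 × 12% = €86,160

Standard income tax:
  €80,000 × 7% = €5,600
  €46,000 × 15% = €6,900
  €288,500 × 22% = €63,470
  → €75,970
  Less rehabilitation credit €23,000 → €52,970

Excess of minimum tax over standard income tax: €86,160 − €52,970 = €33,190.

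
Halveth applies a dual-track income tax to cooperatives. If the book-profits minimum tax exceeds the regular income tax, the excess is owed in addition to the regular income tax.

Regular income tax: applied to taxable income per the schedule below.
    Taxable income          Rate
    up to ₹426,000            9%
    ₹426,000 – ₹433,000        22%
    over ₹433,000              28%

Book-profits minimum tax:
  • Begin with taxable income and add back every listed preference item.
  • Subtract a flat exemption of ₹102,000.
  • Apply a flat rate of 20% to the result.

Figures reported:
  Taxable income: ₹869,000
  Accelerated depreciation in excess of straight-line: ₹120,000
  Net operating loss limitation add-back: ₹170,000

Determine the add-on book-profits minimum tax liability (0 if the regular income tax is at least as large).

₹49,440

Book-profits minimum tax:
  Adjusted income: ₹869,000 + ₹120,000 + ₹170,000 = ₹1,159,000
  Less exemption ₹102,000 → base ₹1,057,000
  ₹1,057,000 × 20% = ₹211,400

Regular income tax:
  ₹426,000 × 9% = ₹38,340
  ₹7,000 × 22% = ₹1,540
  ₹436,000 × 28% = ₹122,080
  → ₹161,960

Excess of book-profits minimum tax over regular income tax: ₹211,400 − ₹161,960 = ₹49,440.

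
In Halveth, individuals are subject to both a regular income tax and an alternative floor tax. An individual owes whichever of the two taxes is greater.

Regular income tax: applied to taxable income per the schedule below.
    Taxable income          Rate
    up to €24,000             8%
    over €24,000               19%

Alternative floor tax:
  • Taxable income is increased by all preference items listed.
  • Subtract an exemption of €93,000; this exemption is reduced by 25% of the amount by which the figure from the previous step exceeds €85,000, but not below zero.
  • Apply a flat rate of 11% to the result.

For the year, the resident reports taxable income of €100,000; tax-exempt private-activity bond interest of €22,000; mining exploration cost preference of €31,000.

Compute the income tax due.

€16,360

Regular income tax:
  €24,000 × 8% = €1,920
  €76,000 × 19% = €14,440
  → €16,360

Alternative floor tax:
  Adjusted income: €100,000 + €22,000 + €31,000 = €153,000
  Exemption: €93,000 − 25% × (€153,000 − €85,000) = €93,000 − €17,000 = €76,000
  Base: €153,000 − €76,000 = €77,000
  €77,000 × 11% = €8,470

€16,360 > €8,470, so the regular income tax governs.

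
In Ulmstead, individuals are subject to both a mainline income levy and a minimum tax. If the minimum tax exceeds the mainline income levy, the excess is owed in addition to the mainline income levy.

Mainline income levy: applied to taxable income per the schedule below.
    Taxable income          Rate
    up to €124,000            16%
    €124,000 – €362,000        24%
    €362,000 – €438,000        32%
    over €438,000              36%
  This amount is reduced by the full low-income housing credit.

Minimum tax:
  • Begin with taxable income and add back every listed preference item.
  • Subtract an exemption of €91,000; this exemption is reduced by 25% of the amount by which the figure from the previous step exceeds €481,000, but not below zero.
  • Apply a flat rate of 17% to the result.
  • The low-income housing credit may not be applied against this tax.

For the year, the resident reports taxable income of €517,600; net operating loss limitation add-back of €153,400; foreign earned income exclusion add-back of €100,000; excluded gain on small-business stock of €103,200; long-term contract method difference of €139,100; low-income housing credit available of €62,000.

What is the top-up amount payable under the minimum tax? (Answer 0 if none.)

€104,325

Mainline income levy:
  €124,000 × 16% = €19,840
  €238,000 × 24% = €57,120
  €76,000 × 32% = €24,320
  €79,600 × 36% = €28,656
  → €129,936
  Less low-income housing credit €62,000 → €67,936

Minimum tax:
  Adjusted income: €517,600 + €153,400 + €100,000 + €103,200 + €139,100 = €1,013,300
  Exemption: 25% × (€1,013,300 − €481,000) = €133,075 ≥ €91,000, so the exemption is fully phased out
  Base: €1,013,300 − €0 = €1,013,300
  €1,013,300 × 17% = €172,261

Excess of minimum tax over mainline income levy: €172,261 − €67,936 = €104,325.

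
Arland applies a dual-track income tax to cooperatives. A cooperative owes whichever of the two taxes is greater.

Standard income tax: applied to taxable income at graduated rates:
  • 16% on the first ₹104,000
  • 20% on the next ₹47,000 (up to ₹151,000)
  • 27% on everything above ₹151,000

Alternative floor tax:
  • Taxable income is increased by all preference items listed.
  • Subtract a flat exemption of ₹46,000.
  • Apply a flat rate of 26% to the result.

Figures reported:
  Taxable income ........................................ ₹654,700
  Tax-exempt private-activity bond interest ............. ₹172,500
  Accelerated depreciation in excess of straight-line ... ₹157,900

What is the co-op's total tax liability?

Alternative floor tax:
  Adjusted income: ₹654,700 + ₹172,500 + ₹157,900 = ₹985,100
  Less exemption ₹46,000 → base ₹939,100
  ₹939,100 × 26% = ₹244,166

Standard income tax:
  ₹104,000 × 16% = ₹16,640
  ₹47,000 × 20% = ₹9,400
  ₹503,700 × 27% = ₹135,999
  → ₹162,039

₹244,166 > ₹162,039, so the alternative floor tax is the binding amount.

₹244,166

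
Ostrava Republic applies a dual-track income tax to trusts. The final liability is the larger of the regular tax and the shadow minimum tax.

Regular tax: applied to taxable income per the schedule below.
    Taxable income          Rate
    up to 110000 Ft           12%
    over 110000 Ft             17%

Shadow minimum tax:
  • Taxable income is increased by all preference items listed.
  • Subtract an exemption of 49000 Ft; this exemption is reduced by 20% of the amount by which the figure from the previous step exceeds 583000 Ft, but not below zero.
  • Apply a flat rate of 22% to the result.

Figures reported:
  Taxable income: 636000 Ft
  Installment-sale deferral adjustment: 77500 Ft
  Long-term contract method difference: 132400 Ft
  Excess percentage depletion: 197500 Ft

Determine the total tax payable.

229548 Ft

Regular tax:
  110000 Ft × 12% = 13200 Ft
  526000 Ft × 17% = 89420 Ft
  → 102620 Ft

Shadow minimum tax:
  Adjusted income: 636000 Ft + 77500 Ft + 132400 Ft + 197500 Ft = 1043400 Ft
  Exemption: 20% × (1043400 Ft − 583000 Ft) = 92080 Ft ≥ 49000 Ft, so the exemption is fully phased out
  Base: 1043400 Ft − 0 Ft = 1043400 Ft
  1043400 Ft × 22% = 229548 Ft

229548 Ft > 102620 Ft, so the shadow minimum tax is the binding amount.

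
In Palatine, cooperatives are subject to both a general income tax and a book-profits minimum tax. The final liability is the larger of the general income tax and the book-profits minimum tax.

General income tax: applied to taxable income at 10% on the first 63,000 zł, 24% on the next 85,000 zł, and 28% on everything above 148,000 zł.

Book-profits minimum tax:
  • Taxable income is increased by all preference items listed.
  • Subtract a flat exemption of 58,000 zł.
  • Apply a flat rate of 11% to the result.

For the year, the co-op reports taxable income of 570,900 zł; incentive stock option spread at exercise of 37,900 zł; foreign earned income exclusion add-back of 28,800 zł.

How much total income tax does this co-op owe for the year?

General income tax:
  63,000 zł × 10% = 6,300 zł
  85,000 zł × 24% = 20,400 zł
  422,900 zł × 28% = 118,412 zł
  → 145,112 zł

Book-profits minimum tax:
  Adjusted income: 570,900 zł + 37,900 zł + 28,800 zł = 637,600 zł
  Less exemption 58,000 zł → base 579,600 zł
  579,600 zł × 11% = 63,756 zł

145,112 zł > 63,756 zł, so the general income tax governs.

145,112 zł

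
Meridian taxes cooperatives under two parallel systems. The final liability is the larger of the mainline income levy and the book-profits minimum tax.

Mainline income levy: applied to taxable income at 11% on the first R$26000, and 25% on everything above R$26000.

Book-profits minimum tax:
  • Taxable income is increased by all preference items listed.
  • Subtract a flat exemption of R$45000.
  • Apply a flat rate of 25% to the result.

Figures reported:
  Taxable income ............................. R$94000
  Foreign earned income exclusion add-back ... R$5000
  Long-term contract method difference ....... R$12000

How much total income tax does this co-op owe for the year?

R$19860

Mainline income levy:
  R$26000 × 11% = R$2860
  R$68000 × 25% = R$17000
  → R$19860

Book-profits minimum tax:
  Adjusted income: R$94000 + R$5000 + R$12000 = R$111000
  Less exemption R$45000 → base R$66000
  R$66000 × 25% = R$16500

R$19860 > R$16500, so the mainline income levy governs.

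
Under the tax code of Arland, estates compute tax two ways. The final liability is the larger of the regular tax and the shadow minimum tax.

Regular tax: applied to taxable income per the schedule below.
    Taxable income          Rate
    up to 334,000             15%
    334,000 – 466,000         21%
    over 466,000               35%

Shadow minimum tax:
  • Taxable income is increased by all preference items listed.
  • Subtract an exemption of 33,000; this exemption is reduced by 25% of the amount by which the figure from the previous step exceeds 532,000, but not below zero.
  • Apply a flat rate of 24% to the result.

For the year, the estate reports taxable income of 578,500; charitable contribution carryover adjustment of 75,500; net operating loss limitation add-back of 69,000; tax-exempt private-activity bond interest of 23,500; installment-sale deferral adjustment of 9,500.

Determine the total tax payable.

Regular tax:
  334,000 × 15% = 50,100
  132,000 × 21% = 27,720
  112,500 × 35% = 39,375
  → 117,195

Shadow minimum tax:
  Adjusted income: 578,500 + 75,500 + 69,000 + 23,500 + 9,500 = 756,000
  Exemption: 25% × (756,000 − 532,000) = 56,000 ≥ 33,000, so the exemption is fully phased out
  Base: 756,000 − 0 = 756,000
  756,000 × 24% = 181,440

181,440 > 117,195, so the shadow minimum tax is the binding amount.

181,440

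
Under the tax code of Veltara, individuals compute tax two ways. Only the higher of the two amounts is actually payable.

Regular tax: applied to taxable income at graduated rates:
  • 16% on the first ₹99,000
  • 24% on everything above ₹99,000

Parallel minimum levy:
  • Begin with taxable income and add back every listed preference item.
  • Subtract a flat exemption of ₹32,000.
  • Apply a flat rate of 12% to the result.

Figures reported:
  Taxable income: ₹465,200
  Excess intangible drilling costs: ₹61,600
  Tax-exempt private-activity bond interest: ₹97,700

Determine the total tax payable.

Parallel minimum levy:
  Adjusted income: ₹465,200 + ₹61,600 + ₹97,700 = ₹624,500
  Less exemption ₹32,000 → base ₹592,500
  ₹592,500 × 12% = ₹71,100

Regular tax:
  ₹99,000 × 16% = ₹15,840
  ₹366,200 × 24% = ₹87,888
  → ₹103,728

₹103,728 > ₹71,100, so the regular tax governs.

₹103,728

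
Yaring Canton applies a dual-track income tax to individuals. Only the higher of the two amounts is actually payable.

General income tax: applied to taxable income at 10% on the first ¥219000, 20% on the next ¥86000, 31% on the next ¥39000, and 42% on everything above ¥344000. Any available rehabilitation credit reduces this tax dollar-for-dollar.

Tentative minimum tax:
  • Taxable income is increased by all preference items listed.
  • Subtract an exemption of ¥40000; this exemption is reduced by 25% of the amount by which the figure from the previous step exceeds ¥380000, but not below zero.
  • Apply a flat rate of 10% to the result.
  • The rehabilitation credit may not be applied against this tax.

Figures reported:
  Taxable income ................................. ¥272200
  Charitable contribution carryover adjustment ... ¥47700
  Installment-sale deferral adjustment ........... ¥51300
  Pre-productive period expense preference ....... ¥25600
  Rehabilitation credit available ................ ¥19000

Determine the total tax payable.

¥36100

Tentative minimum tax:
  Adjusted income: ¥272200 + ¥47700 + ¥51300 + ¥25600 = ¥396800
  Exemption: ¥40000 − 25% × (¥396800 − ¥380000) = ¥40000 − ¥4200 = ¥35800
  Base: ¥396800 − ¥35800 = ¥361000
  ¥361000 × 10% = ¥36100

General income tax:
  ¥219000 × 10% = ¥21900
  ¥53200 × 20% = ¥10640
  → ¥32540
  Less rehabilitation credit ¥19000 → ¥13540

¥36100 > ¥13540, so the tentative minimum tax is the binding amount.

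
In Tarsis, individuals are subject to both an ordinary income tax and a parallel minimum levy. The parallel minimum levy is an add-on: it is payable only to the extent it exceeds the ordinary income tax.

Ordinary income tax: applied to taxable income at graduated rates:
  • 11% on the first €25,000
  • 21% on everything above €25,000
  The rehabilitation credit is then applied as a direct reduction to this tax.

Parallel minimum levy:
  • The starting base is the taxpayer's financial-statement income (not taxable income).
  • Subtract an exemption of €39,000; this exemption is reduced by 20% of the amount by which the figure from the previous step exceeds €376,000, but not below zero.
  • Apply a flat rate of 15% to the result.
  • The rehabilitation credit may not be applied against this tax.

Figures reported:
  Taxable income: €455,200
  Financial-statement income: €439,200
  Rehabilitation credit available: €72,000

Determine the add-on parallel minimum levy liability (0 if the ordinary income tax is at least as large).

Parallel minimum levy:
  Base (financial-statement income): €439,200
  Exemption: €39,000 − 20% × (€439,200 − €376,000) = €39,000 − €12,640 = €26,360
  Base: €439,200 − €26,360 = €412,840
  €412,840 × 15% = €61,926

Ordinary income tax:
  €25,000 × 11% = €2,750
  €430,200 × 21% = €90,342
  → €93,092
  Less rehabilitation credit €72,000 → €21,092

Excess of parallel minimum levy over ordinary income tax: €61,926 − €21,092 = €40,834.

€40,834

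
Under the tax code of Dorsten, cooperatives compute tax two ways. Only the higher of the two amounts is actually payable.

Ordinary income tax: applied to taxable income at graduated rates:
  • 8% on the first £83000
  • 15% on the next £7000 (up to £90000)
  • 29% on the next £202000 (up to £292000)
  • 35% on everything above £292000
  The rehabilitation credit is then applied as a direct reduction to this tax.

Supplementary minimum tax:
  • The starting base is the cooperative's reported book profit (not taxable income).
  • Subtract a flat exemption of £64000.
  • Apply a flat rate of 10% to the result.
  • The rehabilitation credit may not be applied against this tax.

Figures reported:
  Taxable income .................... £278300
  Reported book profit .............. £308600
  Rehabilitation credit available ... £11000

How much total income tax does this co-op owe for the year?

£51297

Supplementary minimum tax:
  Base (reported book profit): £308600
  Less exemption £64000 → base £244600
  £244600 × 10% = £24460

Ordinary income tax:
  £83000 × 8% = £6640
  £7000 × 15% = £1050
  £188300 × 29% = £54607
  → £62297
  Less rehabilitation credit £11000 → £51297

£51297 > £24460, so the ordinary income tax governs.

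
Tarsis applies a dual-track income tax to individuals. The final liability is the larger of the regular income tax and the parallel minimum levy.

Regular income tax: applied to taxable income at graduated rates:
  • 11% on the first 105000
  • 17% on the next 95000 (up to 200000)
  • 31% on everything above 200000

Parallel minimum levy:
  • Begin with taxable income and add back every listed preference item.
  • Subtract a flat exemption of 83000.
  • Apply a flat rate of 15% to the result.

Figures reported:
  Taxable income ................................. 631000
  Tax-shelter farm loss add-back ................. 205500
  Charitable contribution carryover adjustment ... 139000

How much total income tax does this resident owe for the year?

Parallel minimum levy:
  Adjusted income: 631000 + 205500 + 139000 = 975500
  Less exemption 83000 → base 892500
  892500 × 15% = 133875

Regular income tax:
  105000 × 11% = 11550
  95000 × 17% = 16150
  431000 × 31% = 133610
  → 161310

161310 > 133875, so the regular income tax governs.

161310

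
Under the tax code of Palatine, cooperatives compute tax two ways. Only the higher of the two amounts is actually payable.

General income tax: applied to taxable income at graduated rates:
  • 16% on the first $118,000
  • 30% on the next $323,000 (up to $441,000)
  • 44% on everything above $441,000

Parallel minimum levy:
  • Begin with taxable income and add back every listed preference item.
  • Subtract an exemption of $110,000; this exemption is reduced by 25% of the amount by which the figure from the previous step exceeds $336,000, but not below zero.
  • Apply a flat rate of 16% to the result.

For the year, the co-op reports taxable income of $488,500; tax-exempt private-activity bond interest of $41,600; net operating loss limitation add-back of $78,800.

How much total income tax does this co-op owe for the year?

General income tax:
  $118,000 × 16% = $18,880
  $323,000 × 30% = $96,900
  $47,500 × 44% = $20,900
  → $136,680

Parallel minimum levy:
  Adjusted income: $488,500 + $41,600 + $78,800 = $608,900
  Exemption: $110,000 − 25% × ($608,900 − $336,000) = $110,000 − $68,225 = $41,775
  Base: $608,900 − $41,775 = $567,125
  $567,125 × 16% = $90,740

$136,680 > $90,740, so the general income tax governs.

$136,680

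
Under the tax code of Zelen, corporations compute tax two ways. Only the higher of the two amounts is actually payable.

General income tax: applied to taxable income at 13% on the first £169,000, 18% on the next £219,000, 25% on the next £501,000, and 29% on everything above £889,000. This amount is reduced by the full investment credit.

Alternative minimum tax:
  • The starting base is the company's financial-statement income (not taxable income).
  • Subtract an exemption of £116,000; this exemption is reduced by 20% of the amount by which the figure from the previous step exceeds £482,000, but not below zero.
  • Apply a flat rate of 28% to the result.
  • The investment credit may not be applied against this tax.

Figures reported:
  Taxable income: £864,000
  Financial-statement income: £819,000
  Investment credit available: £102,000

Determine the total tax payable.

£215,712

General income tax:
  £169,000 × 13% = £21,970
  £219,000 × 18% = £39,420
  £476,000 × 25% = £119,000
  → £180,390
  Less investment credit £102,000 → £78,390

Alternative minimum tax:
  Base (financial-statement income): £819,000
  Exemption: £116,000 − 20% × (£819,000 − £482,000) = £116,000 − £67,400 = £48,600
  Base: £819,000 − £48,600 = £770,400
  £770,400 × 28% = £215,712

£215,712 > £78,390, so the alternative minimum tax is the binding amount.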